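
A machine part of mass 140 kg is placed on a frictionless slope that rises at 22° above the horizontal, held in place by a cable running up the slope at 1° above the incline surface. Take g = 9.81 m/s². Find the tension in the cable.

T ≈ 515 N

Take axes along and perpendicular to the incline. Weight components: W sin 22° = 514.5 N down-slope, W cos 22° = 1273 N into the surface.
Along incline: T cos 1° = W sin 22° → T = 514.6 N.
Perpendicular: N = W cos 22° − T sin 1° = 1264 N.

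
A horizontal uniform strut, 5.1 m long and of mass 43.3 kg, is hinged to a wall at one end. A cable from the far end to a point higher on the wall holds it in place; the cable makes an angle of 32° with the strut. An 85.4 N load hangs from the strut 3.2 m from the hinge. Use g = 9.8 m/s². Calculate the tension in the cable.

Take torques about the hinge: T sin 32° · 5.1 = 43.3×9.8×2.55 + 85.4×3.2 = 1355.3 N·m.
So T = 1355.3 / (0.5299 × 5.1) = 501.5 N.

T ≈ 501 N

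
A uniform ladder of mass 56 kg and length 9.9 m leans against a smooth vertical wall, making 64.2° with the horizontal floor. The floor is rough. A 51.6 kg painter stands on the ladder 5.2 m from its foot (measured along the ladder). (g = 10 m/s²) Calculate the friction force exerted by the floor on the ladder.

Torques about the foot: N_wall · 9.9 sin 64.2° = 56×10×4.95 cos 64.2° + 51.6×10×5.2 cos 64.2° → N_wall = 266.38 N.
ΣF_x = 0: f_floor = N_wall = 266.38 N.

f ≈ 266 N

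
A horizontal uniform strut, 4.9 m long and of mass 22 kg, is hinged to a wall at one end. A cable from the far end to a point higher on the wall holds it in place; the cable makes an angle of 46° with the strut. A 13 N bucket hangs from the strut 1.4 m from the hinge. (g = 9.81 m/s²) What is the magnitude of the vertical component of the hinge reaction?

|H_y| ≈ 117 N

Take torques about the hinge: T sin 46° · 4.9 = 22×9.81×2.45 + 13×1.4 = 546.96 N·m.
So T = 546.96 / (0.7193 × 4.9) = 155.18 N.
ΣF_y = 0: H_y = (22×9.81 + 13) − T sin 46° = 228.82 − 111.62 = 117.2 N.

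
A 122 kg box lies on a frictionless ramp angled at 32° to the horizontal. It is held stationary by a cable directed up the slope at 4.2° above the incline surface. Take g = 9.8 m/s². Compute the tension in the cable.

T ≈ 635 N

Take axes along and perpendicular to the incline. Weight components: W sin 32° = 633.6 N down-slope, W cos 32° = 1014 N into the surface.
Along incline: T cos 4.2° = W sin 32° → T = 635.3 N.
Perpendicular: N = W cos 32° − T sin 4.2° = 967.4 N.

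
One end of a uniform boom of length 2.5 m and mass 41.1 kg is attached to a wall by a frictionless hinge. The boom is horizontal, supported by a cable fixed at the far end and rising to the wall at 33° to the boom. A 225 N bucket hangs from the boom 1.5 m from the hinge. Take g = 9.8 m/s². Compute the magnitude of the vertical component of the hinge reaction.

|H_y| ≈ 291 N

Take torques about the hinge: T sin 33° · 2.5 = 41.1×9.8×1.25 + 225×1.5 = 840.98 N·m.
So T = 840.98 / (0.5446 × 2.5) = 617.64 N.
ΣF_y = 0: H_y = (41.1×9.8 + 225) − T sin 33° = 627.78 − 336.39 = 291.39 N.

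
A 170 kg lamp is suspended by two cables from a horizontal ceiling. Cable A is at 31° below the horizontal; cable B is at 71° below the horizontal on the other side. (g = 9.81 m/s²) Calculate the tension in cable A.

T_A ≈ 555 N

Weight W = 170 × 9.81 = 1668 N acts straight down.
Horizontal: T_A cos 31° = T_B cos 71°  →  T_B = 2.633 T_A.
Vertical: T_A sin 31° + T_B sin 71° = 1668.
Substituting the horizontal relation into the vertical equation gives 3.004 T_A = 1668, so T_A = 555.1 N.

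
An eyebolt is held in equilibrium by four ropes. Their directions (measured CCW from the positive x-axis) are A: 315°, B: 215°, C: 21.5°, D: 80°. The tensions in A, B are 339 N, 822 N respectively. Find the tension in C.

T_C ≈ 356 N

Resolve: ΣF_x = 339 cos 315° + 822 cos 215° + T_C cos 21.5° + T_D cos 80° = 0.
        ΣF_y = 339 sin 315° + 822 sin 215° + T_C sin 21.5° + T_D sin 80° = 0.
The known terms sum to (-433.6, -711.2) N, so 0.9304 T_C + 0.1736 T_D = 433.6 and 0.3665 T_C + 0.9848 T_D = 711.2.
Solving simultaneously: T_C = 356 N, T_D = 589.7 N.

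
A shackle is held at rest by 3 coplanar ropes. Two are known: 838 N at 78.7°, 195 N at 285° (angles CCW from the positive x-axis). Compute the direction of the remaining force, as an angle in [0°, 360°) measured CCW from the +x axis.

θ ≈ 251°

Sum the known components: ΣF_x = 214.7 N, ΣF_y = 633.4 N.
For equilibrium the remaining force must supply (−ΣF_x, −ΣF_y) = (-214.7, -633.4) N.
Magnitude = √((-214.7)² + (-633.4)²) = 668.8 N; direction = atan2(-633.4, -214.7) = 251.3°.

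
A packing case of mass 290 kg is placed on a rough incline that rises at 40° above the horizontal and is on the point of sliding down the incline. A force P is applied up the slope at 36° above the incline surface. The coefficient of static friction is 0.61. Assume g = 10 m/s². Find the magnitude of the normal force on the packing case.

N ≈ 1560 N

On the verge of sliding down the incline, friction equals μN and acts up the slope.
Perpendicular: N + P sin 36° = W cos 40° = 2222 N.
Along incline: P cos 36° + μN = W sin 40° with W sin 40° = 1864 N.
Solving the pair for P and N: P = 1130 N, N = 1557 N (and f = μN = 950 N).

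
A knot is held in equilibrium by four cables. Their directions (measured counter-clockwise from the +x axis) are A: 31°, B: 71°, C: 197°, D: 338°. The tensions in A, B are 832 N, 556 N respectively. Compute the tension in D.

Resolve: ΣF_x = 832 cos 31° + 556 cos 71° + T_C cos 197° + T_D cos 338° = 0.
        ΣF_y = 832 sin 31° + 556 sin 71° + T_C sin 197° + T_D sin 338° = 0.
The known terms sum to (894.2, 954.2) N, so -0.9563 T_C + 0.9272 T_D = -894.2 and -0.2924 T_C − 0.3746 T_D = -954.2.
Solving simultaneously: T_C = 1938 N, T_D = 1035 N.

T_D ≈ 1030 N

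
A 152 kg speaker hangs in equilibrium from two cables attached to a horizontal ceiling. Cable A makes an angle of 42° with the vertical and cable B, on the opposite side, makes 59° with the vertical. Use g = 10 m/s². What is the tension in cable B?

T_B ≈ 1040 N

Angles from the horizontal: cable A is 90° − 42° = 48°, cable B is 90° − 59° = 31°.
Weight W = 152 × 10 = 1520 N acts straight down.
Horizontal: T_A cos 48° = T_B cos 31°  →  T_A = 1.281 T_B.
Vertical: T_A sin 48° + T_B sin 31° = 1520.
Substituting the horizontal relation into the vertical equation gives 1.467 T_B = 1520, so T_B = 1036 N.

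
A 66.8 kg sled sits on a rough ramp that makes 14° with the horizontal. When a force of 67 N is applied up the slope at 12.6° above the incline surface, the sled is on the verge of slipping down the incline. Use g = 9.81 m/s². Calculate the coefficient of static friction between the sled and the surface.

μ ≈ 0.150

On the verge of sliding down the incline, friction is at its maximum μN and acts up the slope.
Perpendicular to incline: N = W cos 14° − P sin 12.6° = 635.8 − 14.62 = 621.2 N.
Along incline: P cos 12.6° + μN = W sin 14° → μ = (W sin 14° − P cos 12.6°) / N = 0.1499.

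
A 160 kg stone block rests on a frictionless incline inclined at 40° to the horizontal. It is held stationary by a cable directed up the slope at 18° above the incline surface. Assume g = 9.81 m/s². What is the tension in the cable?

Take axes along and perpendicular to the incline. Weight components: W sin 40° = 1009 N down-slope, W cos 40° = 1202 N into the surface.
Along incline: T cos 18° = W sin 40° → T = 1061 N.
Perpendicular: N = W cos 40° − T sin 18° = 874.6 N.

T ≈ 1060 N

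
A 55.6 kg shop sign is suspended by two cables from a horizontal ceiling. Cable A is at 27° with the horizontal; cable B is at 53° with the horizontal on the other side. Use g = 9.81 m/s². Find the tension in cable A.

T_A ≈ 333 N

Weight W = 55.6 × 9.81 = 545.4 N acts straight down.
Horizontal: T_A cos 27° = T_B cos 53°  →  T_B = 1.481 T_A.
Vertical: T_A sin 27° + T_B sin 53° = 545.4.
Substituting the horizontal relation into the vertical equation gives 1.636 T_A = 545.4, so T_A = 333.3 N.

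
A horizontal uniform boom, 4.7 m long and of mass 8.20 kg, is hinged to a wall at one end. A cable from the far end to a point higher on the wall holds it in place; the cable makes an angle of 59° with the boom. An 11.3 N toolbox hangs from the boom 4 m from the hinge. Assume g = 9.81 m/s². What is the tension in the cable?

T ≈ 58.1 N

Take torques about the hinge: T sin 59° · 4.7 = 8.20×9.81×2.35 + 11.3×4 = 234.24 N·m.
So T = 234.24 / (0.8572 × 4.7) = 58.143 N.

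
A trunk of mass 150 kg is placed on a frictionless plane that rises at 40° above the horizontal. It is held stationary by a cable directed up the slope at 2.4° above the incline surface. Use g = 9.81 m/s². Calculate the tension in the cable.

T ≈ 947 N

Take axes along and perpendicular to the incline. Weight components: W sin 40° = 945.9 N down-slope, W cos 40° = 1127 N into the surface.
Along incline: T cos 2.4° = W sin 40° → T = 946.7 N.
Perpendicular: N = W cos 40° − T sin 2.4° = 1088 N.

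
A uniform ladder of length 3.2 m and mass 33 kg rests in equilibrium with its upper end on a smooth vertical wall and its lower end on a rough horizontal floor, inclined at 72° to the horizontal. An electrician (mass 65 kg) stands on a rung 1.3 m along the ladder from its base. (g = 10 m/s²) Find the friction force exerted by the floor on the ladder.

f ≈ 139 N

Torques about the foot: N_wall · 3.2 sin 72° = 33×10×1.6 cos 72° + 65×10×1.3 cos 72° → N_wall = 139.41 N.
ΣF_x = 0: f_floor = N_wall = 139.41 N.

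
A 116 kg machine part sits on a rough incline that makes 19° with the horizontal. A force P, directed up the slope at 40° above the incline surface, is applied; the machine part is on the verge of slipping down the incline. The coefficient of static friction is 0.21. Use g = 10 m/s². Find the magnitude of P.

P ≈ 233 N

On the verge of sliding down the incline, friction equals μN and acts up the slope.
Perpendicular: N + P sin 40° = W cos 19° = 1097 N.
Along incline: P cos 40° + μN = W sin 19° with W sin 19° = 377.7 N.
Solving the pair for P and N: P = 233.5 N, N = 946.7 N (and f = μN = 198.8 N).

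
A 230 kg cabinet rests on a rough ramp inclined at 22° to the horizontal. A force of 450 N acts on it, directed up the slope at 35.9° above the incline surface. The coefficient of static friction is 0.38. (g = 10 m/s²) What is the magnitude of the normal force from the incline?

N ≈ 1870 N

Axes along / perpendicular to the incline. W sin 22° = 861.6 N down-slope; W cos 22° = 2133 N into the surface.
Perpendicular: N = W cos 22° − P sin 35.9° = 2133 − 263.9 = 1869 N.
Along incline: P cos 35.9° + f = W sin 22° (friction acts up-slope) → f = 861.6 − 364.5 = 497.1 N.
|f| = 497.1 N ≤ μN = 710.1 N, so the cabinet is indeed static.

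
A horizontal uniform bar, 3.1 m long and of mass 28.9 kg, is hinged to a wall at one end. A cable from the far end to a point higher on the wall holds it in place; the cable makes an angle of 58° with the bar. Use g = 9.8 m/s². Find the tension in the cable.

Take torques about the hinge: T sin 58° · 3.1 = 28.9×9.8×1.55 = 438.99 N·m.
So T = 438.99 / (0.8480 × 3.1) = 166.98 N.

T ≈ 167 N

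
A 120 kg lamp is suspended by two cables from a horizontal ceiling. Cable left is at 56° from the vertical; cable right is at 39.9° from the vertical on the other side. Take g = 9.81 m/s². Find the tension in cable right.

T_right ≈ 981 N

Angles from the horizontal: cable left is 90° − 56° = 34°, cable right is 90° − 39.9° = 50.1°.
Weight W = 120 × 9.81 = 1177 N acts straight down.
Horizontal: T_left cos 34° = T_right cos 50.1°  →  T_left = 0.7737 T_right.
Vertical: T_left sin 34° + T_right sin 50.1° = 1177.
Substituting the horizontal relation into the vertical equation gives 1.2 T_right = 1177, so T_right = 981.1 N.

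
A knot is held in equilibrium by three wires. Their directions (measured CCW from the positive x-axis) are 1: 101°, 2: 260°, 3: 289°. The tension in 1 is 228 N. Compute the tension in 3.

Resolve: ΣF_x = 228 cos 101° + T_2 cos 260° + T_3 cos 289° = 0.
        ΣF_y = 228 sin 101° + T_2 sin 260° + T_3 sin 289° = 0.
The known terms sum to (-43.5, 223.8) N, so -0.1736 T_2 + 0.3256 T_3 = 43.5 and -0.9848 T_2 − 0.9455 T_3 = -223.8.
Solving simultaneously: T_2 = 65.45 N, T_3 = 168.5 N.

T_3 ≈ 169 N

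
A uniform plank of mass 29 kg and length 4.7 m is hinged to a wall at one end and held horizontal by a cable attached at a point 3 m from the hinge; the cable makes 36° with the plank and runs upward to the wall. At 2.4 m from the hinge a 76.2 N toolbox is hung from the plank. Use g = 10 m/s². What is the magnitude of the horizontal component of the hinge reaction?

H_x ≈ 397 N

Take torques about the hinge: T sin 36° · 3 = 29×10×2.35 + 76.2×2.4 = 864.38 N·m.
So T = 864.38 / (0.5878 × 3) = 490.19 N.
ΣF_x = 0: H_x = T cos 36° = 396.57 N.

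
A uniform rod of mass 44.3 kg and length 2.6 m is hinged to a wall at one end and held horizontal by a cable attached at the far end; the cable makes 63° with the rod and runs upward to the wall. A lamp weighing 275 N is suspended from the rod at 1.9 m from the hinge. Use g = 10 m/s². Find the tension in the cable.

T ≈ 474 N

Take torques about the hinge: T sin 63° · 2.6 = 44.3×10×1.3 + 275×1.9 = 1098.4 N·m.
So T = 1098.4 / (0.8910 × 2.6) = 474.14 N.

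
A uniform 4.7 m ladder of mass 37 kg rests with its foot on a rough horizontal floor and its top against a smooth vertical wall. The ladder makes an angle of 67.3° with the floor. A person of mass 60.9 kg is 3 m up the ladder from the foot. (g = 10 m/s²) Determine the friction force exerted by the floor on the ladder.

Torques about the foot: N_wall · 4.7 sin 67.3° = 37×10×2.35 cos 67.3° + 60.9×10×3 cos 67.3° → N_wall = 239.99 N.
ΣF_x = 0: f_floor = N_wall = 239.99 N.

f ≈ 240 N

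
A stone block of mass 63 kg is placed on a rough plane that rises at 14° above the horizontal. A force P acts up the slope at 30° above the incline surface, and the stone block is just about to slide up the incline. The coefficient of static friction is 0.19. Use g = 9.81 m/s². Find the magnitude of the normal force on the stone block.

On the verge of sliding up the incline, friction equals μN and acts down the slope.
Perpendicular: N + P sin 30° = W cos 14° = 599.7 N.
Along incline: P cos 30° = W sin 14° + μN  with W sin 14° = 149.5 N.
Solving the pair for P and N: P = 274.1 N, N = 462.6 N (and f = μN = 87.89 N).

N ≈ 463 N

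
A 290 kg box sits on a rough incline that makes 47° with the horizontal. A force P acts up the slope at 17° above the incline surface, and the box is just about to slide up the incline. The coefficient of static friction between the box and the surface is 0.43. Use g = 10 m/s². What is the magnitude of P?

On the verge of sliding up the incline, friction equals μN and acts down the slope.
Perpendicular: N + P sin 17° = W cos 47° = 1978 N.
Along incline: P cos 17° = W sin 47° + μN  with W sin 47° = 2121 N.
Solving the pair for P and N: P = 2746 N, N = 1175 N (and f = μN = 505.2 N).

P ≈ 2750 N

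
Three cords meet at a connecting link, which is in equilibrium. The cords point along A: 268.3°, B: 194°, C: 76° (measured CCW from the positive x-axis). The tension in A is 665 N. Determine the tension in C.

Resolve: ΣF_x = 665 cos 268.3° + T_B cos 194° + T_C cos 76° = 0.
        ΣF_y = 665 sin 268.3° + T_B sin 194° + T_C sin 76° = 0.
The known terms sum to (-19.73, -664.7) N, so -0.9703 T_B + 0.2419 T_C = 19.73 and -0.2419 T_B + 0.9703 T_C = 664.7.
Solving simultaneously: T_B = 160.4 N, T_C = 725.1 N.

T_C ≈ 725 N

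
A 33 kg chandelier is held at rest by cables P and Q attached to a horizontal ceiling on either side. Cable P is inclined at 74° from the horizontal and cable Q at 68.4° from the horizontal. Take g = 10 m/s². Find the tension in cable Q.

T_Q ≈ 149 N

Weight W = 33 × 10 = 330 N acts straight down.
Horizontal: T_P cos 74° = T_Q cos 68.4°  →  T_P = 1.336 T_Q.
Vertical: T_P sin 74° + T_Q sin 68.4° = 330.
Substituting the horizontal relation into the vertical equation gives 2.214 T_Q = 330, so T_Q = 149.1 N.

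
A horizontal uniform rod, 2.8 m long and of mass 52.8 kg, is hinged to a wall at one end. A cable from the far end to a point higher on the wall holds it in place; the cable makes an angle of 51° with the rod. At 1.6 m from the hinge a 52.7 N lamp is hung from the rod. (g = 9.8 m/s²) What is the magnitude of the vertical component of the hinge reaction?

|H_y| ≈ 281 N

Take torques about the hinge: T sin 51° · 2.8 = 52.8×9.8×1.4 + 52.7×1.6 = 808.74 N·m.
So T = 808.74 / (0.7771 × 2.8) = 371.66 N.
ΣF_y = 0: H_y = (52.8×9.8 + 52.7) − T sin 51° = 570.14 − 288.83 = 281.31 N.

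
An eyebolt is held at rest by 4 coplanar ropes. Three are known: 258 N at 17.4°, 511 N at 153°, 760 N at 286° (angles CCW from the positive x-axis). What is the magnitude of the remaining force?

Sum the known components: ΣF_x = 0.3741 N, ΣF_y = -421.4 N.
For equilibrium the remaining force must supply (−ΣF_x, −ΣF_y) = (-0.3741, 421.4) N.
Magnitude = √((-0.3741)² + (421.4)²) = 421.4 N; direction = atan2(421.4, -0.3741) = 90.1°.

F ≈ 421 N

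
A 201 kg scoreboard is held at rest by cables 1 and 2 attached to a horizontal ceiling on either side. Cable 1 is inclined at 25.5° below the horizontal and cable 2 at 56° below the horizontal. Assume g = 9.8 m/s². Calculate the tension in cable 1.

Weight W = 201 × 9.8 = 1970 N acts straight down.
Horizontal: T_1 cos 25.5° = T_2 cos 56°  →  T_2 = 1.614 T_1.
Vertical: T_1 sin 25.5° + T_2 sin 56° = 1970.
Substituting the horizontal relation into the vertical equation gives 1.769 T_1 = 1970, so T_1 = 1114 N.

T_1 ≈ 1110 N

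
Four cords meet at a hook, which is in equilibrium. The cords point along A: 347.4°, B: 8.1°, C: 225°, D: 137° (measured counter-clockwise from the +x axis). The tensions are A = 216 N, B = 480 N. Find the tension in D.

Resolve: ΣF_x = 216 cos 347.4° + 480 cos 8.1° + T_C cos 225° + T_D cos 137° = 0.
        ΣF_y = 216 sin 347.4° + 480 sin 8.1° + T_C sin 225° + T_D sin 137° = 0.
The known terms sum to (686, 20.51) N, so -0.7071 T_C − 0.7314 T_D = -686 and -0.7071 T_C + 0.6820 T_D = -20.51.
Solving simultaneously: T_C = 483.2 N, T_D = 470.9 N.

T_D ≈ 471 N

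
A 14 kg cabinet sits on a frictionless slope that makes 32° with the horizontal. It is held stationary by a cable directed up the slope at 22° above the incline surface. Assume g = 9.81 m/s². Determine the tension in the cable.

T ≈ 78.5 N

Take axes along and perpendicular to the incline. Weight components: W sin 32° = 72.78 N down-slope, W cos 32° = 116.5 N into the surface.
Along incline: T cos 22° = W sin 32° → T = 78.49 N.
Perpendicular: N = W cos 32° − T sin 22° = 87.07 N.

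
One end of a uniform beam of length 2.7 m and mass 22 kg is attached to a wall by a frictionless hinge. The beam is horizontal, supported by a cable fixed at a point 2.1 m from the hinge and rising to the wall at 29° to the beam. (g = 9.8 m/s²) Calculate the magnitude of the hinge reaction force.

|H| ≈ 262 N

Take torques about the hinge: T sin 29° · 2.1 = 22×9.8×1.35 = 291.06 N·m.
So T = 291.06 / (0.4848 × 2.1) = 285.89 N.
ΣF_x = 0: H_x = T cos 29° = 250.04 N.
ΣF_y = 0: H_y = (22×9.8) − T sin 29° = 215.6 − 138.6 = 77 N.
|H| = √(H_x² + H_y²) = √((250.04)² + (77)²) = 261.63 N.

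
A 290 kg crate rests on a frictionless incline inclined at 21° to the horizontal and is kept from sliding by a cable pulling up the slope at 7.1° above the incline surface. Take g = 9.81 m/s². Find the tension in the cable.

T ≈ 1030 N

Take axes along and perpendicular to the incline. Weight components: W sin 21° = 1020 N down-slope, W cos 21° = 2656 N into the surface.
Along incline: T cos 7.1° = W sin 21° → T = 1027 N.
Perpendicular: N = W cos 21° − T sin 7.1° = 2529 N.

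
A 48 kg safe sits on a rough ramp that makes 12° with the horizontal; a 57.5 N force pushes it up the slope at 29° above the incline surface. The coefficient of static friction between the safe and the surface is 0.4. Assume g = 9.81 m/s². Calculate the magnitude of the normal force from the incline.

Axes along / perpendicular to the incline. W sin 12° = 97.9 N down-slope; W cos 12° = 460.6 N into the surface.
Perpendicular: N = W cos 12° − P sin 29° = 460.6 − 27.88 = 432.7 N.
Along incline: P cos 29° + f = W sin 12° (friction acts up-slope) → f = 97.9 − 50.29 = 47.61 N.
|f| = 47.61 N ≤ μN = 173.1 N, so the safe is indeed static.

N ≈ 433 N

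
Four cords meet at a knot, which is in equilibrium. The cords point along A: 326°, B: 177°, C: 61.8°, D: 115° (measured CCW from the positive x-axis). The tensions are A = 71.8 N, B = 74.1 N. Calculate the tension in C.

T_C ≈ 35.5 N

Resolve: ΣF_x = 71.8 cos 326° + 74.1 cos 177° + T_C cos 61.8° + T_D cos 115° = 0.
        ΣF_y = 71.8 sin 326° + 74.1 sin 177° + T_C sin 61.8° + T_D sin 115° = 0.
The known terms sum to (-14.47, -36.27) N, so 0.4726 T_C − 0.4226 T_D = 14.47 and 0.8813 T_C + 0.9063 T_D = 36.27.
Solving simultaneously: T_C = 35.53 N, T_D = 5.476 N.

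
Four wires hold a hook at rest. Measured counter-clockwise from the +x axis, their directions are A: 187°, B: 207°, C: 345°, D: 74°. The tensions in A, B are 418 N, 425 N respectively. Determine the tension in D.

Resolve: ΣF_x = 418 cos 187° + 425 cos 207° + T_C cos 345° + T_D cos 74° = 0.
        ΣF_y = 418 sin 187° + 425 sin 207° + T_C sin 345° + T_D sin 74° = 0.
The known terms sum to (-793.6, -243.9) N, so 0.9659 T_C + 0.2756 T_D = 793.6 and -0.2588 T_C + 0.9613 T_D = 243.9.
Solving simultaneously: T_C = 695.7 N, T_D = 441 N.

T_D ≈ 441 N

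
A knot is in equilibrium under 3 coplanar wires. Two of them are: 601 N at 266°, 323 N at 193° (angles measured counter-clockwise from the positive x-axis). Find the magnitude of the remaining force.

F ≈ 761 N

Sum the known components: ΣF_x = -356.6 N, ΣF_y = -672.2 N.
For equilibrium the remaining force must supply (−ΣF_x, −ΣF_y) = (356.6, 672.2) N.
Magnitude = √((356.6)² + (672.2)²) = 760.9 N; direction = atan2(672.2, 356.6) = 62.1°.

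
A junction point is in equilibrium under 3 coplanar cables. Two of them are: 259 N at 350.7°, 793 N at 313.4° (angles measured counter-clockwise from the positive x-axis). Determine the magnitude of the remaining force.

Sum the known components: ΣF_x = 800.5 N, ΣF_y = -618 N.
For equilibrium the remaining force must supply (−ΣF_x, −ΣF_y) = (-800.5, 618) N.
Magnitude = √((-800.5)² + (618)²) = 1011 N; direction = atan2(618, -800.5) = 142.3°.

F ≈ 1010 N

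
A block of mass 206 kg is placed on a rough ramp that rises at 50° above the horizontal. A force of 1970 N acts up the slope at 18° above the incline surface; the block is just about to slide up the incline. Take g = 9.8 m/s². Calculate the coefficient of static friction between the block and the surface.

On the verge of sliding up the incline, friction is at its maximum μN and acts down the slope.
Perpendicular to incline: N = W cos 50° − P sin 18° = 1298 − 608.8 = 688.9 N.
Along incline: P cos 18° − μN = W sin 50° → μ = −(W sin 50° − P cos 18°) / N = 0.4748.

μ ≈ 0.475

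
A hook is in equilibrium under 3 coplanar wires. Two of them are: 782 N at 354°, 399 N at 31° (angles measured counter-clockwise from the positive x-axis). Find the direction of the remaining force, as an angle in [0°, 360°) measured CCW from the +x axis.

Sum the known components: ΣF_x = 1120 N, ΣF_y = 123.8 N.
For equilibrium the remaining force must supply (−ΣF_x, −ΣF_y) = (-1120, -123.8) N.
Magnitude = √((-1120)² + (-123.8)²) = 1127 N; direction = atan2(-123.8, -1120) = 186.3°.

θ ≈ 186°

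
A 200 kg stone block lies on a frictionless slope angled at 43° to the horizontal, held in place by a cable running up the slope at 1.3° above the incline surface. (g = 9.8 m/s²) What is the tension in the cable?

T ≈ 1340 N

Take axes along and perpendicular to the incline. Weight components: W sin 43° = 1337 N down-slope, W cos 43° = 1433 N into the surface.
Along incline: T cos 1.3° = W sin 43° → T = 1337 N.
Perpendicular: N = W cos 43° − T sin 1.3° = 1403 N.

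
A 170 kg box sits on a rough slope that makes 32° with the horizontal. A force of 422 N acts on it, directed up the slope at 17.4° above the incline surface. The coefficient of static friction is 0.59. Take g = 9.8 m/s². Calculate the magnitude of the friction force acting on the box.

Axes along / perpendicular to the incline. W sin 32° = 882.8 N down-slope; W cos 32° = 1413 N into the surface.
Perpendicular: N = W cos 32° − P sin 17.4° = 1413 − 126.2 = 1287 N.
Along incline: P cos 17.4° + f = W sin 32° (friction acts up-slope) → f = 882.8 − 402.7 = 480.2 N.
|f| = 480.2 N ≤ μN = 759.1 N, so the box is indeed static.

f ≈ 480 N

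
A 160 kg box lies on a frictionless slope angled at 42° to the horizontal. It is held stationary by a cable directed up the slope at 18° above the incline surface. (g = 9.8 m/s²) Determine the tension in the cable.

Take axes along and perpendicular to the incline. Weight components: W sin 42° = 1049 N down-slope, W cos 42° = 1165 N into the surface.
Along incline: T cos 18° = W sin 42° → T = 1103 N.
Perpendicular: N = W cos 42° − T sin 18° = 824.3 N.

T ≈ 1100 N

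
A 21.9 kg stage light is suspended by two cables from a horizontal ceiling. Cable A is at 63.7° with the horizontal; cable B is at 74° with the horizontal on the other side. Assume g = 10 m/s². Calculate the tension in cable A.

Weight W = 21.9 × 10 = 219 N acts straight down.
Horizontal: T_A cos 63.7° = T_B cos 74°  →  T_B = 1.607 T_A.
Vertical: T_A sin 63.7° + T_B sin 74° = 219.
Substituting the horizontal relation into the vertical equation gives 2.442 T_A = 219, so T_A = 89.69 N.

T_A ≈ 89.7 N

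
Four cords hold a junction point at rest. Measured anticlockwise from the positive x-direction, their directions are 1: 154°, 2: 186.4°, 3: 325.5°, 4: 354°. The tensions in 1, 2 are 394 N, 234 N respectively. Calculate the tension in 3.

T_3 ≈ 177 N

Resolve: ΣF_x = 394 cos 154° + 234 cos 186.4° + T_3 cos 325.5° + T_4 cos 354° = 0.
        ΣF_y = 394 sin 154° + 234 sin 186.4° + T_3 sin 325.5° + T_4 sin 354° = 0.
The known terms sum to (-586.7, 146.6) N, so 0.8241 T_3 + 0.9945 T_4 = 586.7 and -0.5664 T_3 − 0.1045 T_4 = -146.6.
Solving simultaneously: T_3 = 177.1 N, T_4 = 443.1 N.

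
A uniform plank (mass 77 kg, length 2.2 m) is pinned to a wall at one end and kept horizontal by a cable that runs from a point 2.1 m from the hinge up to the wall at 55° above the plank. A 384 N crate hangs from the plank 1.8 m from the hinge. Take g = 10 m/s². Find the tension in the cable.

Take torques about the hinge: T sin 55° · 2.1 = 77×10×1.1 + 384×1.8 = 1538.2 N·m.
So T = 1538.2 / (0.8192 × 2.1) = 894.19 N.

T ≈ 894 N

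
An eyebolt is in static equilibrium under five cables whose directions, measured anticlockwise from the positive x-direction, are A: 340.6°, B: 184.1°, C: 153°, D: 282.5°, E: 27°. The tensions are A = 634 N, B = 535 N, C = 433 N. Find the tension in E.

Resolve: ΣF_x = 634 cos 340.6° + 535 cos 184.1° + 433 cos 153° + T_D cos 282.5° + T_E cos 27° = 0.
        ΣF_y = 634 sin 340.6° + 535 sin 184.1° + 433 sin 153° + T_D sin 282.5° + T_E sin 27° = 0.
The known terms sum to (-321.4, -52.26) N, so 0.2164 T_D + 0.8910 T_E = 321.4 and -0.9763 T_D + 0.4540 T_E = 52.26.
Solving simultaneously: T_D = 102.6 N, T_E = 335.8 N.

T_E ≈ 336 N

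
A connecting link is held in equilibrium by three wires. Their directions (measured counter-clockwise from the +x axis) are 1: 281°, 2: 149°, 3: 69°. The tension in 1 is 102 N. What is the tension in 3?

T_3 ≈ 77 N

Resolve: ΣF_x = 102 cos 281° + T_2 cos 149° + T_3 cos 69° = 0.
        ΣF_y = 102 sin 281° + T_2 sin 149° + T_3 sin 69° = 0.
The known terms sum to (19.46, -100.1) N, so -0.8572 T_2 + 0.3584 T_3 = -19.46 and 0.5150 T_2 + 0.9336 T_3 = 100.1.
Solving simultaneously: T_2 = 54.89 N, T_3 = 76.97 N.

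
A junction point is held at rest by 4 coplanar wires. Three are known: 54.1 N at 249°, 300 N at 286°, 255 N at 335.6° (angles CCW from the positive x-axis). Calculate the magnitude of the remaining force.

Sum the known components: ΣF_x = 295.5 N, ΣF_y = -444.2 N.
For equilibrium the remaining force must supply (−ΣF_x, −ΣF_y) = (-295.5, 444.2) N.
Magnitude = √((-295.5)² + (444.2)²) = 533.5 N; direction = atan2(444.2, -295.5) = 123.6°.

F ≈ 534 N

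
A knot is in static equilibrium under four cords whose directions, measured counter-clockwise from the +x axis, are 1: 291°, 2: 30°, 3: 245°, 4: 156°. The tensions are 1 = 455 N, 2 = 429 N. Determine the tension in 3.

T_3 ≈ 25.3 N

Resolve: ΣF_x = 455 cos 291° + 429 cos 30° + T_3 cos 245° + T_4 cos 156° = 0.
        ΣF_y = 455 sin 291° + 429 sin 30° + T_3 sin 245° + T_4 sin 156° = 0.
The known terms sum to (534.6, -210.3) N, so -0.4226 T_3 − 0.9135 T_4 = -534.6 and -0.9063 T_3 + 0.4067 T_4 = 210.3.
Solving simultaneously: T_3 = 25.34 N, T_4 = 573.5 N.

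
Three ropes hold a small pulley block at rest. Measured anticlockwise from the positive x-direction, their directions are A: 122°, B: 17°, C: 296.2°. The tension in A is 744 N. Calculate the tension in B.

T_B ≈ 76.2 N

Resolve: ΣF_x = 744 cos 122° + T_B cos 17° + T_C cos 296.2° = 0.
        ΣF_y = 744 sin 122° + T_B sin 17° + T_C sin 296.2° = 0.
The known terms sum to (-394.3, 630.9) N, so 0.9563 T_B + 0.4415 T_C = 394.3 and 0.2924 T_B − 0.8973 T_C = -630.9.
Solving simultaneously: T_B = 76.17 N, T_C = 728 N.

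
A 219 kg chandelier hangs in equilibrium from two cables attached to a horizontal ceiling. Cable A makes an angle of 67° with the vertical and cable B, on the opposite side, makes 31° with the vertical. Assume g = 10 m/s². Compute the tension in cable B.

Angles from the horizontal: cable A is 90° − 67° = 23°, cable B is 90° − 31° = 59°.
Weight W = 219 × 10 = 2190 N acts straight down.
Horizontal: T_A cos 23° = T_B cos 59°  →  T_A = 0.5595 T_B.
Vertical: T_A sin 23° + T_B sin 59° = 2190.
Substituting the horizontal relation into the vertical equation gives 1.076 T_B = 2190, so T_B = 2036 N.

T_B ≈ 2040 N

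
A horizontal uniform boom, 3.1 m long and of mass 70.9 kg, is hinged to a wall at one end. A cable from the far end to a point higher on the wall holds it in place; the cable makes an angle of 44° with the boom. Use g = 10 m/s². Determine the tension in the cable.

Take torques about the hinge: T sin 44° · 3.1 = 70.9×10×1.55 = 1099 N·m.
So T = 1099 / (0.6947 × 3.1) = 510.32 N.

T ≈ 510 N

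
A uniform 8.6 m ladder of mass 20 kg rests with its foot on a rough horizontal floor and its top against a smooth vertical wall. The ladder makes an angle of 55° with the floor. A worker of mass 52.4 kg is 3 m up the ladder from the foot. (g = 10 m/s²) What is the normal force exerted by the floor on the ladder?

ΣF_y = 0: N_floor = 20×10 + 52.4×10 = 724 N.

N_floor ≈ 724 N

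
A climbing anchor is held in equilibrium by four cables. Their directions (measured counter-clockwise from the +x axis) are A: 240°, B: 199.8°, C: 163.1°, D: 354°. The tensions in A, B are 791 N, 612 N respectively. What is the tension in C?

T_C ≈ 5230 N

Resolve: ΣF_x = 791 cos 240° + 612 cos 199.8° + T_C cos 163.1° + T_D cos 354° = 0.
        ΣF_y = 791 sin 240° + 612 sin 199.8° + T_C sin 163.1° + T_D sin 354° = 0.
The known terms sum to (-971.3, -892.3) N, so -0.9568 T_C + 0.9945 T_D = 971.3 and 0.2907 T_C − 0.1045 T_D = 892.3.
Solving simultaneously: T_C = 5230 N, T_D = 6008 N.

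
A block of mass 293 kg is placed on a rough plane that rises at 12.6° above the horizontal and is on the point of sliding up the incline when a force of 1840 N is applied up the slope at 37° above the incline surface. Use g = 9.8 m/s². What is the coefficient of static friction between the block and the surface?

On the verge of sliding up the incline, friction is at its maximum μN and acts down the slope.
Perpendicular to incline: N = W cos 12.6° − P sin 37° = 2802 − 1107 = 1695 N.
Along incline: P cos 37° − μN = W sin 12.6° → μ = −(W sin 12.6° − P cos 37°) / N = 0.4974.

μ ≈ 0.497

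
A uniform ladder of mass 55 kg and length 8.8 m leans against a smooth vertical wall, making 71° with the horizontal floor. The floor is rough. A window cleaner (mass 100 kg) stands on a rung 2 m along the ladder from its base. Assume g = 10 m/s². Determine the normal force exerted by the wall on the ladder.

N_wall ≈ 173 N

Torques about the foot: N_wall · 8.8 sin 71° = 55×10×4.4 cos 71° + 100×10×2 cos 71° → N_wall = 172.95 N.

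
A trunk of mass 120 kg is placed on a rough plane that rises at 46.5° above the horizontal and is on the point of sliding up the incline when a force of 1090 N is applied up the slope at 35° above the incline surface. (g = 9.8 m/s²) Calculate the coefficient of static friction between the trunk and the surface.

μ ≈ 0.216

On the verge of sliding up the incline, friction is at its maximum μN and acts down the slope.
Perpendicular to incline: N = W cos 46.5° − P sin 35° = 809.5 − 625.2 = 184.3 N.
Along incline: P cos 35° − μN = W sin 46.5° → μ = −(W sin 46.5° − P cos 35°) / N = 0.2161.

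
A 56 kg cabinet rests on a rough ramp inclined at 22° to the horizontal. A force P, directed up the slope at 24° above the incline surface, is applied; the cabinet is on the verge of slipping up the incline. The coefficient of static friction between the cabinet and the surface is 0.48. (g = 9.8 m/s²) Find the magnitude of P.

P ≈ 406 N

On the verge of sliding up the incline, friction equals μN and acts down the slope.
Perpendicular: N + P sin 24° = W cos 22° = 508.8 N.
Along incline: P cos 24° = W sin 22° + μN  with W sin 22° = 205.6 N.
Solving the pair for P and N: P = 405.7 N, N = 343.8 N (and f = μN = 165 N).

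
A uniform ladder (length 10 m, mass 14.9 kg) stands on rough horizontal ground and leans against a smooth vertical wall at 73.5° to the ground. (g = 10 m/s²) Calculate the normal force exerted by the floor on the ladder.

N_floor ≈ 149 N

ΣF_y = 0: N_floor = 14.9×10 = 149 N.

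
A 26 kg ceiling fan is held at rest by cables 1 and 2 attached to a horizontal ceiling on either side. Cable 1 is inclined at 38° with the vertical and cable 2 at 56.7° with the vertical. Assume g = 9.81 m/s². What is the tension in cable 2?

T_2 ≈ 158 N

Angles from the horizontal: cable 1 is 90° − 38° = 52°, cable 2 is 90° − 56.7° = 33.3°.
Weight W = 26 × 9.81 = 255.1 N acts straight down.
Horizontal: T_1 cos 52° = T_2 cos 33.3°  →  T_1 = 1.358 T_2.
Vertical: T_1 sin 52° + T_2 sin 33.3° = 255.1.
Substituting the horizontal relation into the vertical equation gives 1.619 T_2 = 255.1, so T_2 = 157.6 N.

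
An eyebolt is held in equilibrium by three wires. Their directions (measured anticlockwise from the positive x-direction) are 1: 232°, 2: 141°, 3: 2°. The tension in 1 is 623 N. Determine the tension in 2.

Resolve: ΣF_x = 623 cos 232° + T_2 cos 141° + T_3 cos 2° = 0.
        ΣF_y = 623 sin 232° + T_2 sin 141° + T_3 sin 2° = 0.
The known terms sum to (-383.6, -490.9) N, so -0.7771 T_2 + 0.9994 T_3 = 383.6 and 0.6293 T_2 + 0.0349 T_3 = 490.9.
Solving simultaneously: T_2 = 727.4 N, T_3 = 949.5 N.

T_2 ≈ 727 N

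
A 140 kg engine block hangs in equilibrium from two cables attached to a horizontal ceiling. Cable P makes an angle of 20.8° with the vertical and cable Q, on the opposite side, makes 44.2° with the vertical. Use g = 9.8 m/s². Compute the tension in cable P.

Angles from the horizontal: cable P is 90° − 20.8° = 69.2°, cable Q is 90° − 44.2° = 45.8°.
Weight W = 140 × 9.8 = 1372 N acts straight down.
Horizontal: T_P cos 69.2° = T_Q cos 45.8°  →  T_Q = 0.5094 T_P.
Vertical: T_P sin 69.2° + T_Q sin 45.8° = 1372.
Substituting the horizontal relation into the vertical equation gives 1.3 T_P = 1372, so T_P = 1055 N.

T_P ≈ 1060 N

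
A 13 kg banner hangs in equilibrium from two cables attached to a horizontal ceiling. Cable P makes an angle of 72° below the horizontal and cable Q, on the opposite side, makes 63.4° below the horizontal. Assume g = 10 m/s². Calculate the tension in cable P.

Weight W = 13 × 10 = 130 N acts straight down.
Horizontal: T_P cos 72° = T_Q cos 63.4°  →  T_Q = 0.6901 T_P.
Vertical: T_P sin 72° + T_Q sin 63.4° = 130.
Substituting the horizontal relation into the vertical equation gives 1.568 T_P = 130, so T_P = 82.9 N.

T_P ≈ 82.9 N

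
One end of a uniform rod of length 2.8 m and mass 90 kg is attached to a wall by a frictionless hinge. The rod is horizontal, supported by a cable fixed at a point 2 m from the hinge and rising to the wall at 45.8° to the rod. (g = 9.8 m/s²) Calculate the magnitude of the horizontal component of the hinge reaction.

Take torques about the hinge: T sin 45.8° · 2 = 90×9.8×1.4 = 1234.8 N·m.
So T = 1234.8 / (0.7169 × 2) = 861.2 N.
ΣF_x = 0: H_x = T cos 45.8° = 600.4 N.

H_x ≈ 600 N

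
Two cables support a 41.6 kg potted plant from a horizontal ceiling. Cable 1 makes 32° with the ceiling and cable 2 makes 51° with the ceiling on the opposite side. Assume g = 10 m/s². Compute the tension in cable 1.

T_1 ≈ 264 N

Weight W = 41.6 × 10 = 416 N acts straight down.
Horizontal: T_1 cos 32° = T_2 cos 51°  →  T_2 = 1.348 T_1.
Vertical: T_1 sin 32° + T_2 sin 51° = 416.
Substituting the horizontal relation into the vertical equation gives 1.577 T_1 = 416, so T_1 = 263.8 N.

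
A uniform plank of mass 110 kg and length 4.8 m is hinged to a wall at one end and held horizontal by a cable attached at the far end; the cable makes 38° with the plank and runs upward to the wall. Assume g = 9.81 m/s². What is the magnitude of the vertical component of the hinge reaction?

|H_y| ≈ 540 N

Take torques about the hinge: T sin 38° · 4.8 = 110×9.81×2.4 = 2589.8 N·m.
So T = 2589.8 / (0.6157 × 4.8) = 876.37 N.
ΣF_y = 0: H_y = (110×9.81) − T sin 38° = 1079.1 − 539.55 = 539.55 N.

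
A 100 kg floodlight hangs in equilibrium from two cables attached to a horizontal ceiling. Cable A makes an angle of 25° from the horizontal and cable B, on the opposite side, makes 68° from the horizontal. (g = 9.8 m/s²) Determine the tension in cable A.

T_A ≈ 368 N

Weight W = 100 × 9.8 = 980 N acts straight down.
Horizontal: T_A cos 25° = T_B cos 68°  →  T_B = 2.419 T_A.
Vertical: T_A sin 25° + T_B sin 68° = 980.
Substituting the horizontal relation into the vertical equation gives 2.666 T_A = 980, so T_A = 367.6 N.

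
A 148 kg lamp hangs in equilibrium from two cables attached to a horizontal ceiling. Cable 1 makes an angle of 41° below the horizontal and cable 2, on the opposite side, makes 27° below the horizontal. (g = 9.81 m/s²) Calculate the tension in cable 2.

Weight W = 148 × 9.81 = 1452 N acts straight down.
Horizontal: T_1 cos 41° = T_2 cos 27°  →  T_1 = 1.181 T_2.
Vertical: T_1 sin 41° + T_2 sin 27° = 1452.
Substituting the horizontal relation into the vertical equation gives 1.229 T_2 = 1452, so T_2 = 1182 N.

T_2 ≈ 1180 N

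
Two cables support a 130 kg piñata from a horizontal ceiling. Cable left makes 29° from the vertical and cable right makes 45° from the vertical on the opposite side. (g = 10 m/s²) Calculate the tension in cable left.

Angles from the horizontal: cable left is 90° − 29° = 61°, cable right is 90° − 45° = 45°.
Weight W = 130 × 10 = 1300 N acts straight down.
Horizontal: T_left cos 61° = T_right cos 45°  →  T_right = 0.6856 T_left.
Vertical: T_left sin 61° + T_right sin 45° = 1300.
Substituting the horizontal relation into the vertical equation gives 1.359 T_left = 1300, so T_left = 956.3 N.

T_left ≈ 956 N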